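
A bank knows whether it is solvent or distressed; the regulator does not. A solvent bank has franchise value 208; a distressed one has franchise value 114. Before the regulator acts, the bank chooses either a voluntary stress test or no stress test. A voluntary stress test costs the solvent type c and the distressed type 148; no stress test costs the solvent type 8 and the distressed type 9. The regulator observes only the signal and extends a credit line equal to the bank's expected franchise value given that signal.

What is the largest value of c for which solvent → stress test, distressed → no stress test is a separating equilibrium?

Under separation: stress test → solvent (pays 208); no stress test → distressed (pays 114).
Distressed: 114 − 9 = 105 ≥ 208 − 148 = 60. Holds regardless of c. ✓
Solvent: 208 − c ≥ 114 − 8, so c ≤ 208 − 106 = 102.

102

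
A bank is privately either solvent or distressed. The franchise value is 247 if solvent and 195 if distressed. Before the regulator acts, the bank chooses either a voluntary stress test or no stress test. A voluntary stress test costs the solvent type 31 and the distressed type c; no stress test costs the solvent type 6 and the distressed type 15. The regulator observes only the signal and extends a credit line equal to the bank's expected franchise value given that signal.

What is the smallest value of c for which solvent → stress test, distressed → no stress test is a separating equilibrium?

67

Under separation: stress test → solvent (pays 247); no stress test → distressed (pays 195).
Solvent: 247 − 31 = 216 ≥ 195 − 6 = 189. Holds regardless of c. ✓
Distressed: 195 − 15 ≥ 247 − c, so c ≥ 247 − 180 = 67.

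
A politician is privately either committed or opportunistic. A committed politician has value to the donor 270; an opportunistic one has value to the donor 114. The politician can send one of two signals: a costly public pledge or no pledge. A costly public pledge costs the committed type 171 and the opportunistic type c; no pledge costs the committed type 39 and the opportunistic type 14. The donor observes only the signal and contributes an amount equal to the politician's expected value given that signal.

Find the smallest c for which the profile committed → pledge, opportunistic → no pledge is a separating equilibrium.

170

Under separation: pledge → committed (pays 270); no pledge → opportunistic (pays 114).
Committed: 270 − 171 = 99 ≥ 114 − 39 = 75. Holds regardless of c. ✓
Opportunistic: 114 − 14 ≥ 270 − c, so c ≥ 270 − 100 = 170.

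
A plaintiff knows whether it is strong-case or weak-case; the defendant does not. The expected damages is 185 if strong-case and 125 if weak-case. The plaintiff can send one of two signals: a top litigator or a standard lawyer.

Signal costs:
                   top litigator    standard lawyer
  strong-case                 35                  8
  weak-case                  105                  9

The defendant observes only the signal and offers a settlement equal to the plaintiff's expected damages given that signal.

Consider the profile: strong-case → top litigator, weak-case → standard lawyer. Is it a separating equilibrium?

Yes

If types separate, top litigator earns payment 185 and standard lawyer earns 125.
Strong-case: top litigator gives 185 − 35 = 150; standard lawyer gives 125 − 8 = 117. No deviation. ✓
Weak-case: standard lawyer gives 125 − 9 = 116; top litigator gives 185 − 105 = 80. No deviation. ✓
Both incentive constraints hold.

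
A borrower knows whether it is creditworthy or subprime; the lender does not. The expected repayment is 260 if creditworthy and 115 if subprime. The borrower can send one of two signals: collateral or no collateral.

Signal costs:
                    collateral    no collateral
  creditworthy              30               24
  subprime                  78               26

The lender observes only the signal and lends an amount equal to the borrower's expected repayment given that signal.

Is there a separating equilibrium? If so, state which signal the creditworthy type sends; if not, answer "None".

None

Try creditworthy → collateral, subprime → no collateral:
  If types separate, collateral earns payment 260 and no collateral earns 115.
  Creditworthy: collateral gives 260 − 30 = 230; no collateral gives 115 − 24 = 91. No deviation. ✓
  Subprime: no collateral gives 115 − 26 = 89; collateral gives 260 − 78 = 182. Would deviate. ✗
Try creditworthy → no collateral, subprime → collateral:
  If types separate, no collateral earns payment 260 and collateral earns 115.
  Creditworthy: no collateral gives 260 − 24 = 236; collateral gives 115 − 30 = 85. No deviation. ✓
  Subprime: collateral gives 115 − 78 = 37; no collateral gives 260 − 26 = 234. Would deviate. ✗
Neither assignment is incentive-compatible.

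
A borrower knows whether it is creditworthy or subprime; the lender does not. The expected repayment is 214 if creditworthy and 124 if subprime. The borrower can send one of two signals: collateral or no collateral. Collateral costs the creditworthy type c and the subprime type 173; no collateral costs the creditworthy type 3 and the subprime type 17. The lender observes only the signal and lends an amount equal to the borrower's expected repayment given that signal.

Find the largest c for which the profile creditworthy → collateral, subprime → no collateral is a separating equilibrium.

Under separation: collateral → creditworthy (pays 214); no collateral → subprime (pays 124).
Subprime: 124 − 17 = 107 ≥ 214 − 173 = 41. Holds regardless of c. ✓
Creditworthy: 214 − c ≥ 124 − 3, so c ≤ 214 − 121 = 93.

93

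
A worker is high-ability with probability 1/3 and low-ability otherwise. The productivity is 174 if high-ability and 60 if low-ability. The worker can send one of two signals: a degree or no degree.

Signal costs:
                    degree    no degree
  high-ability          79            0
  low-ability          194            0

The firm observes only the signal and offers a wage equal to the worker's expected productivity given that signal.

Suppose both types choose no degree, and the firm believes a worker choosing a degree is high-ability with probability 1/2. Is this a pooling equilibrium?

On the equilibrium path (no degree) the firm holds the prior 1/3 and pays 1/3·174 + 2/3·60 = 98. Off-path (degree) belief 1/2 gives 1/2·174 + 1/2·60 = 117.
High-ability: no degree gives 98 − 0 = 98; degree gives 117 − 79 = 38. Stays. ✓
Low-ability: no degree gives 98 − 0 = 98; degree gives 117 − 194 = -77. Stays. ✓
Beliefs are Bayes-consistent on-path and both types best-respond.

Yes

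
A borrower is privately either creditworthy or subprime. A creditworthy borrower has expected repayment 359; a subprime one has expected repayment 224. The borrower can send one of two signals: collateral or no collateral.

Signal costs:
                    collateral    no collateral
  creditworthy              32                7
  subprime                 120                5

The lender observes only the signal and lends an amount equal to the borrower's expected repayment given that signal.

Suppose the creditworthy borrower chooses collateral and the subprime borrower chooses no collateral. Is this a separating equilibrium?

If types separate, collateral earns payment 359 and no collateral earns 224.
Creditworthy: collateral gives 359 − 32 = 327; no collateral gives 224 − 7 = 217. No deviation. ✓
Subprime: no collateral gives 224 − 5 = 219; collateral gives 359 − 120 = 239. Would deviate. ✗

No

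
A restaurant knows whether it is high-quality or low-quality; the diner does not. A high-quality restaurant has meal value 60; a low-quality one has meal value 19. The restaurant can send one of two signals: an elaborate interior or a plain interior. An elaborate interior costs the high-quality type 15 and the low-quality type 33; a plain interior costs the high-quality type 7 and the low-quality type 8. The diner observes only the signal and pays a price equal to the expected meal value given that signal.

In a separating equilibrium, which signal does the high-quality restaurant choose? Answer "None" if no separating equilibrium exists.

Try high-quality → elaborate interior, low-quality → plain interior:
  If types separate, elaborate interior earns payment 60 and plain interior earns 19.
  High-quality: elaborate interior gives 60 − 15 = 45; plain interior gives 19 − 7 = 12. No deviation. ✓
  Low-quality: plain interior gives 19 − 8 = 11; elaborate interior gives 60 − 33 = 27. Would deviate. ✗
Try high-quality → plain interior, low-quality → elaborate interior:
  If types separate, plain interior earns payment 60 and elaborate interior earns 19.
  High-quality: plain interior gives 60 − 7 = 53; elaborate interior gives 19 − 15 = 4. No deviation. ✓
  Low-quality: elaborate interior gives 19 − 33 = -14; plain interior gives 60 − 8 = 52. Would deviate. ✗
Neither assignment is incentive-compatible.

None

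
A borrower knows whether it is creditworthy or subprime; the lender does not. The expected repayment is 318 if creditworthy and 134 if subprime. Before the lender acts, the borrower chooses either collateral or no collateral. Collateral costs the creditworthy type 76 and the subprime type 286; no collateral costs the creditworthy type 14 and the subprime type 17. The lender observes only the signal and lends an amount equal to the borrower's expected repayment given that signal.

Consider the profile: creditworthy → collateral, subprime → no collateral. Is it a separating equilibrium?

Yes

Under separation the lender infers type exactly: collateral → creditworthy (pays 318), no collateral → subprime (pays 134).
Creditworthy: collateral gives 318 − 76 = 242; no collateral gives 134 − 14 = 120. No deviation. ✓
Subprime: no collateral gives 134 − 17 = 117; collateral gives 318 − 286 = 32. No deviation. ✓
Neither type gains from mimicking the other.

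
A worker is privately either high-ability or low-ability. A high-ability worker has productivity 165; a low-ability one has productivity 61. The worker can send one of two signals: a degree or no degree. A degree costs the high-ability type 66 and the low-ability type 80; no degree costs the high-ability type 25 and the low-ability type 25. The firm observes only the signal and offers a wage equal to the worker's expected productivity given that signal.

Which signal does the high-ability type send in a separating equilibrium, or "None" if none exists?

None

Try high-ability → degree, low-ability → no degree:
  If types separate, degree earns payment 165 and no degree earns 61.
  High-ability: degree gives 165 − 66 = 99; no degree gives 61 − 25 = 36. No deviation. ✓
  Low-ability: no degree gives 61 − 25 = 36; degree gives 165 − 80 = 85. Would deviate. ✗
Try high-ability → no degree, low-ability → degree:
  If types separate, no degree earns payment 165 and degree earns 61.
  High-ability: no degree gives 165 − 25 = 140; degree gives 61 − 66 = -5. No deviation. ✓
  Low-ability: degree gives 61 − 80 = -19; no degree gives 165 − 25 = 140. Would deviate. ✗
Neither assignment is incentive-compatible.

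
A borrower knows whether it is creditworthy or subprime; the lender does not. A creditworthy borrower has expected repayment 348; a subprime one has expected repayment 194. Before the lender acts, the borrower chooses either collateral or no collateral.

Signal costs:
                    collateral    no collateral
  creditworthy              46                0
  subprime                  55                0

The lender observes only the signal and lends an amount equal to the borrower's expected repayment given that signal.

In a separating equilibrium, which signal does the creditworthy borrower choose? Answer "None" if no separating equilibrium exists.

Try creditworthy → collateral, subprime → no collateral:
  If types separate, collateral earns payment 348 and no collateral earns 194.
  Creditworthy: collateral gives 348 − 46 = 302; no collateral gives 194 − 0 = 194. No deviation. ✓
  Subprime: no collateral gives 194 − 0 = 194; collateral gives 348 − 55 = 293. Would deviate. ✗
Try creditworthy → no collateral, subprime → collateral:
  If types separate, no collateral earns payment 348 and collateral earns 194.
  Creditworthy: no collateral gives 348 − 0 = 348; collateral gives 194 − 46 = 148. No deviation. ✓
  Subprime: collateral gives 194 − 55 = 139; no collateral gives 348 − 0 = 348. Would deviate. ✗
Neither assignment is incentive-compatible.

None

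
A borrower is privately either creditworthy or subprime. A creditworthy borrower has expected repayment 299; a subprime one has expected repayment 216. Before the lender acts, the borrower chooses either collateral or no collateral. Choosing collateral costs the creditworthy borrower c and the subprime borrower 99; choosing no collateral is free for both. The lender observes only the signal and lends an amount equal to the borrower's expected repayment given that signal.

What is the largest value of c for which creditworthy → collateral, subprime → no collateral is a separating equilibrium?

Under separation: collateral → creditworthy (pays 299); no collateral → subprime (pays 216).
Subprime: 216 − 0 = 216 ≥ 299 − 99 = 200. Holds regardless of c. ✓
Creditworthy: 299 − c ≥ 216 − 0, so c ≤ 299 − 216 = 83.

83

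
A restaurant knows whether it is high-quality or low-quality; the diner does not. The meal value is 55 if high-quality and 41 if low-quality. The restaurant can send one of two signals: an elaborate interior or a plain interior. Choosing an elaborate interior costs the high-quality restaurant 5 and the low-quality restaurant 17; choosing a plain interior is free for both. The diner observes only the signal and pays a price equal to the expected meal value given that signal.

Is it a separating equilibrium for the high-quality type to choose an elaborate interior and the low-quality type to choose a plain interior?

Yes

If types separate, elaborate interior earns payment 55 and plain interior earns 41.
High-quality: elaborate interior gives 55 − 5 = 50; plain interior gives 41 − 0 = 41. No deviation. ✓
Low-quality: plain interior gives 41 − 0 = 41; elaborate interior gives 55 − 17 = 38. No deviation. ✓
Neither type gains from mimicking the other.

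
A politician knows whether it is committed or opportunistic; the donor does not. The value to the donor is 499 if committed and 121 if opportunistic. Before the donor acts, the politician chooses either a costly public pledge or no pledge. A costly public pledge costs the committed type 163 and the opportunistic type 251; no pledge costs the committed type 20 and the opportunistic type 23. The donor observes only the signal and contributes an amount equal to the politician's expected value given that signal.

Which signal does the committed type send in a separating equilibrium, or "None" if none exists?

Try committed → pledge, opportunistic → no pledge:
  Under separation the donor infers type exactly: pledge → committed (pays 499), no pledge → opportunistic (pays 121).
  Committed: pledge gives 499 − 163 = 336; no pledge gives 121 − 20 = 101. No deviation. ✓
  Opportunistic: no pledge gives 121 − 23 = 98; pledge gives 499 − 251 = 248. Would deviate. ✗
Try committed → no pledge, opportunistic → pledge:
  Under separation the donor infers type exactly: no pledge → committed (pays 499), pledge → opportunistic (pays 121).
  Committed: no pledge gives 499 − 20 = 479; pledge gives 121 − 163 = -42. No deviation. ✓
  Opportunistic: pledge gives 121 − 251 = -130; no pledge gives 499 − 23 = 476. Would deviate. ✗
Neither assignment is incentive-compatible.

None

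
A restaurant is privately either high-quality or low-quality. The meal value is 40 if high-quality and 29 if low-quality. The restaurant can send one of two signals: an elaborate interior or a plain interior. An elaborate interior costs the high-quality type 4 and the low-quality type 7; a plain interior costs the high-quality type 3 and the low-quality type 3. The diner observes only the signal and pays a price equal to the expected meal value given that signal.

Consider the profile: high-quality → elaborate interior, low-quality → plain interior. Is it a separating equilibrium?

No

Under separation the diner infers type exactly: elaborate interior → high-quality (pays 40), plain interior → low-quality (pays 29).
High-quality: elaborate interior gives 40 − 4 = 36; plain interior gives 29 − 3 = 26. No deviation. ✓
Low-quality: plain interior gives 29 − 3 = 26; elaborate interior gives 40 − 7 = 33. Would deviate. ✗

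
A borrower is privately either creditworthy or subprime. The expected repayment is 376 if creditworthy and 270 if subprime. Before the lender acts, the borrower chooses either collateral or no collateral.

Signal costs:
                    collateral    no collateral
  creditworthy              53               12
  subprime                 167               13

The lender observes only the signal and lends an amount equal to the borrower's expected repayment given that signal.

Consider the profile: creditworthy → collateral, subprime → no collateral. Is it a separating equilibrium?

Under separation the lender infers type exactly: collateral → creditworthy (pays 376), no collateral → subprime (pays 270).
Creditworthy: collateral gives 376 − 53 = 323; no collateral gives 270 − 12 = 258. No deviation. ✓
Subprime: no collateral gives 270 − 13 = 257; collateral gives 376 − 167 = 209. No deviation. ✓
Both incentive constraints hold.

Yes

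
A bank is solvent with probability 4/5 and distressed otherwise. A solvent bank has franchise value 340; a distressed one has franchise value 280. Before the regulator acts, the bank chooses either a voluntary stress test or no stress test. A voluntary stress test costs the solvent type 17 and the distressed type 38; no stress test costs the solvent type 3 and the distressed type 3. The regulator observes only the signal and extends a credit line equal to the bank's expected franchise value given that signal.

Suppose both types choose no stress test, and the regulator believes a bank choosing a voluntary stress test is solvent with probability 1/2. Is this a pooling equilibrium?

On the equilibrium path (no stress test) the regulator holds the prior 4/5 and pays 4/5·340 + 1/5·280 = 328. Off-path (stress test) belief 1/2 gives 1/2·340 + 1/2·280 = 310.
Solvent: no stress test gives 328 − 3 = 325; stress test gives 310 − 17 = 293. Stays. ✓
Distressed: no stress test gives 328 − 3 = 325; stress test gives 310 − 38 = 272. Stays. ✓
Beliefs are Bayes-consistent on-path and both types best-respond.

Yes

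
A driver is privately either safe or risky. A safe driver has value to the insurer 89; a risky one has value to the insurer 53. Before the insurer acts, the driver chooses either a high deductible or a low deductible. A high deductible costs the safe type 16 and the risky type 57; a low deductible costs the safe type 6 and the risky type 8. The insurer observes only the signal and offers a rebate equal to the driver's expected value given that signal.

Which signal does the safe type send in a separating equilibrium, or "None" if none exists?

Try safe → high deductible, risky → low deductible:
  Under separation the insurer infers type exactly: high deductible → safe (pays 89), low deductible → risky (pays 53).
  Safe: high deductible gives 89 − 16 = 73; low deductible gives 53 − 6 = 47. No deviation. ✓
  Risky: low deductible gives 53 − 8 = 45; high deductible gives 89 − 57 = 32. No deviation. ✓
Both hold — the safe type sends high deductible.

high deductible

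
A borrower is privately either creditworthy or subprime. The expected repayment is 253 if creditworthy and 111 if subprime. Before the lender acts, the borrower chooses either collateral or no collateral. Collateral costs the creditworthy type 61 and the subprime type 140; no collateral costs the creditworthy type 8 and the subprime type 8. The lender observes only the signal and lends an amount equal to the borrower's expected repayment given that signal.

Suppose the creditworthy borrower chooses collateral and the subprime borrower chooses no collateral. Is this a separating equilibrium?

If types separate, collateral earns payment 253 and no collateral earns 111.
Creditworthy: collateral gives 253 − 61 = 192; no collateral gives 111 − 8 = 103. No deviation. ✓
Subprime: no collateral gives 111 − 8 = 103; collateral gives 253 − 140 = 113. Would deviate. ✗

No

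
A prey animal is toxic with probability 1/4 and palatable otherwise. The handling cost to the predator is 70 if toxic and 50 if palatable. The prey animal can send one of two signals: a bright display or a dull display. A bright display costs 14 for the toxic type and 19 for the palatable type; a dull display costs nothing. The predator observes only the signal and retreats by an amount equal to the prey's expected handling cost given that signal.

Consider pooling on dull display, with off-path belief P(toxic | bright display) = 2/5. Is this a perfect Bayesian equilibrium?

Yes

On the equilibrium path (dull display) the predator holds the prior 1/4 and pays 1/4·70 + 3/4·50 = 55. Off-path (bright display) belief 2/5 gives 2/5·70 + 3/5·50 = 58.
Toxic: dull display gives 55 − 0 = 55; bright display gives 58 − 14 = 44. Stays. ✓
Palatable: dull display gives 55 − 0 = 55; bright display gives 58 − 19 = 39. Stays. ✓
Beliefs are Bayes-consistent on-path and both types best-respond.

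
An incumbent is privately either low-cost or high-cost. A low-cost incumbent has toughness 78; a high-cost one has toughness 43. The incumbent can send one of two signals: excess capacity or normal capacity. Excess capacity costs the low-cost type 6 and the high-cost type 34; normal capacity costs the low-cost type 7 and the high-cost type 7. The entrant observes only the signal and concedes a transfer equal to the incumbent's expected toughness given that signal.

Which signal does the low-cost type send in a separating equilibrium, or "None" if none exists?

None

Try low-cost → excess capacity, high-cost → normal capacity:
  If types separate, excess capacity earns payment 78 and normal capacity earns 43.
  Low-cost: excess capacity gives 78 − 6 = 72; normal capacity gives 43 − 7 = 36. No deviation. ✓
  High-cost: normal capacity gives 43 − 7 = 36; excess capacity gives 78 − 34 = 44. Would deviate. ✗
Try low-cost → normal capacity, high-cost → excess capacity:
  If types separate, normal capacity earns payment 78 and excess capacity earns 43.
  Low-cost: normal capacity gives 78 − 7 = 71; excess capacity gives 43 − 6 = 37. No deviation. ✓
  High-cost: excess capacity gives 43 − 34 = 9; normal capacity gives 78 − 7 = 71. Would deviate. ✗
Neither assignment is incentive-compatible.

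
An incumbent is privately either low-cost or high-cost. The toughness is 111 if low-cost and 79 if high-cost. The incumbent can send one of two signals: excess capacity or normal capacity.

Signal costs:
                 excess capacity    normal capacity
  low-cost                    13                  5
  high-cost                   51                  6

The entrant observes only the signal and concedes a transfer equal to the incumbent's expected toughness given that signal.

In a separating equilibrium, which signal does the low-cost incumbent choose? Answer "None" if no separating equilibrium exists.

Try low-cost → excess capacity, high-cost → normal capacity:
  Under separation the entrant infers type exactly: excess capacity → low-cost (pays 111), normal capacity → high-cost (pays 79).
  Low-cost: excess capacity gives 111 − 13 = 98; normal capacity gives 79 − 5 = 74. No deviation. ✓
  High-cost: normal capacity gives 79 − 6 = 73; excess capacity gives 111 − 51 = 60. No deviation. ✓
Both hold — the low-cost type sends excess capacity.

excess capacity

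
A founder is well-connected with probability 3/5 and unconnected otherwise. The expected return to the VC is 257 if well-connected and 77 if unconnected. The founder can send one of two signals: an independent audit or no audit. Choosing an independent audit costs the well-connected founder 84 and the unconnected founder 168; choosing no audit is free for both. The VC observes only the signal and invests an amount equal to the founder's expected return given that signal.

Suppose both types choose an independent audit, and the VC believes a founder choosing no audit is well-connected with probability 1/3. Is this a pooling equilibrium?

On the equilibrium path (audit) the VC holds the prior 3/5 and pays 3/5·257 + 2/5·77 = 185. Off-path (no audit) belief 1/3 gives 1/3·257 + 2/3·77 = 137.
Well-connected: audit gives 185 − 84 = 101; no audit gives 137 − 0 = 137. Deviates. ✗
Unconnected: audit gives 185 − 168 = 17; no audit gives 137 − 0 = 137. Deviates. ✗

No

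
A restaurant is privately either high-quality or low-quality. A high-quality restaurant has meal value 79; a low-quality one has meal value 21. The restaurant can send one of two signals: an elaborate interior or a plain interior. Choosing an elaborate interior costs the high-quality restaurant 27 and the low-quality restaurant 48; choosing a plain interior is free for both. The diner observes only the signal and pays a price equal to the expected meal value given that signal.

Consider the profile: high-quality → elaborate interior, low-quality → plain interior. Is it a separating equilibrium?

No

Under separation the diner infers type exactly: elaborate interior → high-quality (pays 79), plain interior → low-quality (pays 21).
High-quality: elaborate interior gives 79 − 27 = 52; plain interior gives 21 − 0 = 21. No deviation. ✓
Low-quality: plain interior gives 21 − 0 = 21; elaborate interior gives 79 − 48 = 31. Would deviate. ✗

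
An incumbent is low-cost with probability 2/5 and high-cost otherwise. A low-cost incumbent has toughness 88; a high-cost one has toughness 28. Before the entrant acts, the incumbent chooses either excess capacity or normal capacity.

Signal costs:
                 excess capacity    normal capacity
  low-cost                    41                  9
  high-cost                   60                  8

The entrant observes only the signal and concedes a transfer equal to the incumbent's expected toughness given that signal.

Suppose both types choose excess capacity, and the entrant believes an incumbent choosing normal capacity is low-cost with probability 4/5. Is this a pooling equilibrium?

At the pooled signal (excess capacity) the entrant holds the prior 2/5 and pays 2/5·88 + 3/5·28 = 52. Off-path (normal capacity) belief 4/5 gives 4/5·88 + 1/5·28 = 76.
Low-cost: excess capacity gives 52 − 41 = 11; normal capacity gives 76 − 9 = 67. Deviates. ✗
High-cost: excess capacity gives 52 − 60 = -8; normal capacity gives 76 − 8 = 68. Deviates. ✗

No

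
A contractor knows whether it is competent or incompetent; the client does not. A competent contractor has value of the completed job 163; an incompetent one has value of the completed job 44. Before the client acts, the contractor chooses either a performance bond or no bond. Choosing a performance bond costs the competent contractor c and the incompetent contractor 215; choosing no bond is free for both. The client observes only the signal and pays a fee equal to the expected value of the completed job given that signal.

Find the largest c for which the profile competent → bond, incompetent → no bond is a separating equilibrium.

119

Under separation: bond → competent (pays 163); no bond → incompetent (pays 44).
Incompetent: 44 − 0 = 44 ≥ 163 − 215 = -52. Holds regardless of c. ✓
Competent: 163 − c ≥ 44 − 0, so c ≤ 163 − 44 = 119.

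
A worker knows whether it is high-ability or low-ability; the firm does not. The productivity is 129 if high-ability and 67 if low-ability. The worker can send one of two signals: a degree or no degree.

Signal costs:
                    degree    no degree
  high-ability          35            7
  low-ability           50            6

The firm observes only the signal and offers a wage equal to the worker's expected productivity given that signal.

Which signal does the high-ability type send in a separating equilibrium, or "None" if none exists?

Try high-ability → degree, low-ability → no degree:
  If types separate, degree earns payment 129 and no degree earns 67.
  High-ability: degree gives 129 − 35 = 94; no degree gives 67 − 7 = 60. No deviation. ✓
  Low-ability: no degree gives 67 − 6 = 61; degree gives 129 − 50 = 79. Would deviate. ✗
Try high-ability → no degree, low-ability → degree:
  If types separate, no degree earns payment 129 and degree earns 67.
  High-ability: no degree gives 129 − 7 = 122; degree gives 67 − 35 = 32. No deviation. ✓
  Low-ability: degree gives 67 − 50 = 17; no degree gives 129 − 6 = 123. Would deviate. ✗
Neither assignment is incentive-compatible.

None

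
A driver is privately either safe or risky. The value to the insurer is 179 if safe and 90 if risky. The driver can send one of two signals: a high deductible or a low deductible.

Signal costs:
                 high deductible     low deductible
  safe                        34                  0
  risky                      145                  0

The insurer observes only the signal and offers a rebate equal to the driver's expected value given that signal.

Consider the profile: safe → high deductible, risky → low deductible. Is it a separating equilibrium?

Yes

If types separate, high deductible earns payment 179 and low deductible earns 90.
Safe: high deductible gives 179 − 34 = 145; low deductible gives 90 − 0 = 90. No deviation. ✓
Risky: low deductible gives 90 − 0 = 90; high deductible gives 179 − 145 = 34. No deviation. ✓
Both incentive constraints hold.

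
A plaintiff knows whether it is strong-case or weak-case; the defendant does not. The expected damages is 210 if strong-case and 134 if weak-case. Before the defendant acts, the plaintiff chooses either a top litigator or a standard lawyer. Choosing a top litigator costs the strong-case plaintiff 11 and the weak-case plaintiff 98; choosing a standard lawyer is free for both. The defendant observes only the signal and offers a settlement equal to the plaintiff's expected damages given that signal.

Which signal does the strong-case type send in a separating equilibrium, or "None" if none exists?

top litigator

Try strong-case → top litigator, weak-case → standard lawyer:
  Under separation the defendant infers type exactly: top litigator → strong-case (pays 210), standard lawyer → weak-case (pays 134).
  Strong-case: top litigator gives 210 − 11 = 199; standard lawyer gives 134 − 0 = 134. No deviation. ✓
  Weak-case: standard lawyer gives 134 − 0 = 134; top litigator gives 210 − 98 = 112. No deviation. ✓
Both hold — the strong-case type sends top litigator.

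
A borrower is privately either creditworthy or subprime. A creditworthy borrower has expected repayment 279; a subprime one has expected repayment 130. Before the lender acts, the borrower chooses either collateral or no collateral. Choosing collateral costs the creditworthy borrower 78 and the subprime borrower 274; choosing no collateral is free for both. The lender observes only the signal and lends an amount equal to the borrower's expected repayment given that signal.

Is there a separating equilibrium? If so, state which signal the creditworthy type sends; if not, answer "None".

collateral

Try creditworthy → collateral, subprime → no collateral:
  If types separate, collateral earns payment 279 and no collateral earns 130.
  Creditworthy: collateral gives 279 − 78 = 201; no collateral gives 130 − 0 = 130. No deviation. ✓
  Subprime: no collateral gives 130 − 0 = 130; collateral gives 279 − 274 = 5. No deviation. ✓
Both hold — the creditworthy type sends collateral.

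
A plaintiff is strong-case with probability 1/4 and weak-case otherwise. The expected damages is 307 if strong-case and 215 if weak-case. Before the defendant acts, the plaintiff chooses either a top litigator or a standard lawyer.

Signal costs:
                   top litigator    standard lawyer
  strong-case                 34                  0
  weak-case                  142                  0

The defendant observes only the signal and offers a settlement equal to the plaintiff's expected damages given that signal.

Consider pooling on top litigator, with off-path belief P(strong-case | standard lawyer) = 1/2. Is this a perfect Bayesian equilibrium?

At the pooled signal (top litigator) the defendant holds the prior 1/4 and pays 1/4·307 + 3/4·215 = 238. Off-path (standard lawyer) belief 1/2 gives 1/2·307 + 1/2·215 = 261.
Strong-case: top litigator gives 238 − 34 = 204; standard lawyer gives 261 − 0 = 261. Deviates. ✗
Weak-case: top litigator gives 238 − 142 = 96; standard lawyer gives 261 − 0 = 261. Deviates. ✗

No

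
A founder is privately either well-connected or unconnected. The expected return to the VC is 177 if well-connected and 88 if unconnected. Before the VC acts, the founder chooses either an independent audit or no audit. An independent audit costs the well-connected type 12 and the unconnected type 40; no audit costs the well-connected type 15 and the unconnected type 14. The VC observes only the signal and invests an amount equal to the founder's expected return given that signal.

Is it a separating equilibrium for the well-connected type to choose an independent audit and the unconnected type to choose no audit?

No

If types separate, audit earns payment 177 and no audit earns 88.
Well-connected: audit gives 177 − 12 = 165; no audit gives 88 − 15 = 73. No deviation. ✓
Unconnected: no audit gives 88 − 14 = 74; audit gives 177 − 40 = 137. Would deviate. ✗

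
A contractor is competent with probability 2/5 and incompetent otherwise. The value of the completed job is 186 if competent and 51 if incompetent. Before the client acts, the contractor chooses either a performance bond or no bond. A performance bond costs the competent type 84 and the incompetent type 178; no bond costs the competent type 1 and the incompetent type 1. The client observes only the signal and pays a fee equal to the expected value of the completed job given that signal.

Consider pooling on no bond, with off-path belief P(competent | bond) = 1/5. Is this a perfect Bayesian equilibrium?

Yes

On the equilibrium path (no bond) the client holds the prior 2/5 and pays 2/5·186 + 3/5·51 = 105. Off-path (bond) belief 1/5 gives 1/5·186 + 4/5·51 = 78.
Competent: no bond gives 105 − 1 = 104; bond gives 78 − 84 = -6. Stays. ✓
Incompetent: no bond gives 105 − 1 = 104; bond gives 78 − 178 = -100. Stays. ✓
Beliefs are Bayes-consistent on-path and both types best-respond.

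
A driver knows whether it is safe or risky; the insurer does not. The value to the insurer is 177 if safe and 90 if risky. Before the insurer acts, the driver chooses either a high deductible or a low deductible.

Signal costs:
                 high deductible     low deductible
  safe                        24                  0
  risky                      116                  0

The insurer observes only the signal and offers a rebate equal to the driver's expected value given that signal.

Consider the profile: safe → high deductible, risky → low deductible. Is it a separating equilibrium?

If types separate, high deductible earns payment 177 and low deductible earns 90.
Safe: high deductible gives 177 − 24 = 153; low deductible gives 90 − 0 = 90. No deviation. ✓
Risky: low deductible gives 90 − 0 = 90; high deductible gives 177 − 116 = 61. No deviation. ✓
Both incentive constraints hold.

Yes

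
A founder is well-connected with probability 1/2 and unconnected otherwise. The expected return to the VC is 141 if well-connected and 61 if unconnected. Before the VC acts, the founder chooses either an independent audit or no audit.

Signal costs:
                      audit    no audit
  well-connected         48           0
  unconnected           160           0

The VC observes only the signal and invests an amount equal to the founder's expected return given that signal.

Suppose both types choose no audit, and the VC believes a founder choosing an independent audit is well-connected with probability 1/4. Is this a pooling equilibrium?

Yes

On the equilibrium path (no audit) the VC holds the prior 1/2 and pays 1/2·141 + 1/2·61 = 101. Off-path (audit) belief 1/4 gives 1/4·141 + 3/4·61 = 81.
Well-connected: no audit gives 101 − 0 = 101; audit gives 81 − 48 = 33. Stays. ✓
Unconnected: no audit gives 101 − 0 = 101; audit gives 81 − 160 = -79. Stays. ✓
Beliefs are Bayes-consistent on-path and both types best-respond.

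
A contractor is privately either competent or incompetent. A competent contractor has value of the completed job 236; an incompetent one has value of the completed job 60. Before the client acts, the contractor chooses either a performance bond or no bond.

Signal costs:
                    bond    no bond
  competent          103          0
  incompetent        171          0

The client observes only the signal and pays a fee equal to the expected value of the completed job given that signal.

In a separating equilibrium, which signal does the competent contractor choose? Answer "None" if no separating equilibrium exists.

None

Try competent → bond, incompetent → no bond:
  If types separate, bond earns payment 236 and no bond earns 60.
  Competent: bond gives 236 − 103 = 133; no bond gives 60 − 0 = 60. No deviation. ✓
  Incompetent: no bond gives 60 − 0 = 60; bond gives 236 − 171 = 65. Would deviate. ✗
Try competent → no bond, incompetent → bond:
  If types separate, no bond earns payment 236 and bond earns 60.
  Competent: no bond gives 236 − 0 = 236; bond gives 60 − 103 = -43. No deviation. ✓
  Incompetent: bond gives 60 − 171 = -111; no bond gives 236 − 0 = 236. Would deviate. ✗
Neither assignment is incentive-compatible.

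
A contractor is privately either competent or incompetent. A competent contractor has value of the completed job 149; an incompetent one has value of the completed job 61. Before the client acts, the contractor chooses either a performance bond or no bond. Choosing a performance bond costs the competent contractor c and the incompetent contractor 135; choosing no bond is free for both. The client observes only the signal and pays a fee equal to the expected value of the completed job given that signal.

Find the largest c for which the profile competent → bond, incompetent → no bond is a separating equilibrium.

Under separation: bond → competent (pays 149); no bond → incompetent (pays 61).
Incompetent: 61 − 0 = 61 ≥ 149 − 135 = 14. Holds regardless of c. ✓
Competent: 149 − c ≥ 61 − 0, so c ≤ 149 − 61 = 88.

88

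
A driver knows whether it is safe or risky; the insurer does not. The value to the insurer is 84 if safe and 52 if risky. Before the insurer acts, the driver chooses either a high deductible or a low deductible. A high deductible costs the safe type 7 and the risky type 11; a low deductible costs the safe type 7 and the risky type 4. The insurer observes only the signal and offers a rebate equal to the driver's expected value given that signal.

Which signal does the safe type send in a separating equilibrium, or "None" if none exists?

None

Try safe → high deductible, risky → low deductible:
  Under separation the insurer infers type exactly: high deductible → safe (pays 84), low deductible → risky (pays 52).
  Safe: high deductible gives 84 − 7 = 77; low deductible gives 52 − 7 = 45. No deviation. ✓
  Risky: low deductible gives 52 − 4 = 48; high deductible gives 84 − 11 = 73. Would deviate. ✗
Try safe → low deductible, risky → high deductible:
  Under separation the insurer infers type exactly: low deductible → safe (pays 84), high deductible → risky (pays 52).
  Safe: low deductible gives 84 − 7 = 77; high deductible gives 52 − 7 = 45. No deviation. ✓
  Risky: high deductible gives 52 − 11 = 41; low deductible gives 84 − 4 = 80. Would deviate. ✗
Neither assignment is incentive-compatible.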